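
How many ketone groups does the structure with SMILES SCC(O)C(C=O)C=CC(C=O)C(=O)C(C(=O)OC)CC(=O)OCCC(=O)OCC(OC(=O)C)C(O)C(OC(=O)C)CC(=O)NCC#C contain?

1

–SH on an sp³ carbon → thiol.
–OH on an sp³ carbon → alcohol (secondary).
pendant –CHO: carbonyl C bonded to C and H → aldehyde.
C=C double bond → alkene.
pendant –CHO: carbonyl C bonded to C and H → aldehyde.
–C(=O)– with carbon on both sides → ketone.
pendant –COOCH3: carbonyl C bonded to C and –OCH3 → ester.
–C(=O)–O–C with C on the carbonyl side → ester.
–C(=O)–O–C with C on the carbonyl side → ester.
pendant –OC(=O)CH3: an acyloxy group → ester.
–OH on an sp³ carbon → alcohol (secondary).
pendant –OC(=O)CH3: an acyloxy group → ester.
–C(=O)–N– linkage → amide (the N is not an amine).
C≡C triple bond → alkyne.
Ketone appears at: CO → 1.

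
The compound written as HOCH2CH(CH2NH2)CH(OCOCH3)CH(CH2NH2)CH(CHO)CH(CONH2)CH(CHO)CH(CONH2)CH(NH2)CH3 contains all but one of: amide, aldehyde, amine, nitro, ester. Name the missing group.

nitro

amine: present (CH(CH2NH2) — pendant –CH2NH2: N on sp³ C, no adjacent C=O → amine).
aldehyde: present (CH(CHO) — pendant –CHO: carbonyl C bonded to C and H → aldehyde).
ester: present (CH(OCOCH3) — pendant –OC(=O)CH3: an acyloxy group → ester).
amide: present (CH(CONH2) — pendant –CONH2: carbonyl C bonded to C and N → amide).
nitro: no segment matches this pattern.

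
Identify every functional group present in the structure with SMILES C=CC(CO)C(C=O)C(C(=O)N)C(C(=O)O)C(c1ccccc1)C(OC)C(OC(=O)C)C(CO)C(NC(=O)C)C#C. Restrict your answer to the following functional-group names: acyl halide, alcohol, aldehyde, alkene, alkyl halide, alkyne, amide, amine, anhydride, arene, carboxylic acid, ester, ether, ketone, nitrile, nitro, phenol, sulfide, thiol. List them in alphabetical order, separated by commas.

alcohol, aldehyde, alkene, alkyne, amide, arene, carboxylic acid, ester, ether

Working along the chain:
  CH2=CH: C=C double bond → alkene.
  CH(CH2OH): pendant –CH2OH on an sp³ backbone C → alcohol.
  CH(CHO): pendant –CHO: carbonyl C bonded to C and H → aldehyde.
  CH(CONH2): pendant –CONH2: carbonyl C bonded to C and N → amide.
  CH(COOH): pendant –COOH: carbonyl C bonded to C and –OH → carboxylic acid.
  CH(C6H5): pendant –C6H5: benzene ring → arene.
  CH(OCH3): pendant –OCH3: C–O–C with sp³ C, no adjacent C=O → ether.
  CH(OCOCH3): pendant –OC(=O)CH3: an acyloxy group → ester.
  CH(CH2OH): pendant –CH2OH on an sp³ backbone C → alcohol.
  CH(NHCOCH3): pendant –NHC(=O)CH3: N bonded to a carbonyl → amide (not amine).
  C≡CH: C≡C triple bond → alkyne.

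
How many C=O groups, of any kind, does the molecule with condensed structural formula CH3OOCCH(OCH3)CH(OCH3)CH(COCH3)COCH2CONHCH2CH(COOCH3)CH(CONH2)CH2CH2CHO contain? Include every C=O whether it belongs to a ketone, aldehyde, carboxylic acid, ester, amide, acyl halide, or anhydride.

CH3OOC: ester, 1 C=O (running total 1).
CH(COCH3): ketone, 1 C=O (running total 2).
CO: ketone, 1 C=O (running total 3).
CH2CONHCH2: amide, 1 C=O (running total 4).
CH(COOCH3): ester, 1 C=O (running total 5).
CH(CONH2): amide, 1 C=O (running total 6).
CHO: aldehyde, 1 C=O (running total 7).

7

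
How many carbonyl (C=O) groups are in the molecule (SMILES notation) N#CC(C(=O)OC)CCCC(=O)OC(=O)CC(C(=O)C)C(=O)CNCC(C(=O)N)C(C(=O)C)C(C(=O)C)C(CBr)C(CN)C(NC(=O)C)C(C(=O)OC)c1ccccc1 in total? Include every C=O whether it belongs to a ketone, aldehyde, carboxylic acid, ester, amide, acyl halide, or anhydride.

10

CH(COOCH3): ester, 1 C=O (running total 1).
CH2CO-O-COCH2: anhydride, 2 C=O (running total 3).
CH(COCH3): ketone, 1 C=O (running total 4).
CO: ketone, 1 C=O (running total 5).
CH(CONH2): amide, 1 C=O (running total 6).
CH(COCH3): ketone, 1 C=O (running total 7).
CH(COCH3): ketone, 1 C=O (running total 8).
CH(NHCOCH3): amide, 1 C=O (running total 9).
CH(COOCH3): ester, 1 C=O (running total 10).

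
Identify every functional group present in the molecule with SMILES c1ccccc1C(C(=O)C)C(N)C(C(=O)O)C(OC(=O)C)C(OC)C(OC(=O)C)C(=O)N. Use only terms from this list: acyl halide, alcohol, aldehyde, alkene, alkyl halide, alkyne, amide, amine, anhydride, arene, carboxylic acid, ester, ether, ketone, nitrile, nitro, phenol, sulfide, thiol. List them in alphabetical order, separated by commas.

C6H5– phenyl ring → arene.
pendant –COCH3: carbonyl C bonded to two carbons → ketone.
–NH2 on an sp³ carbon with no adjacent C=O → amine.
pendant –COOH: carbonyl C bonded to C and –OH → carboxylic acid.
pendant –OC(=O)CH3: an acyloxy group → ester.
pendant –OCH3: C–O–C with sp³ C, no adjacent C=O → ether.
pendant –OC(=O)CH3: an acyloxy group → ester.
–C(=O)NH2: carbonyl C bonded to C and to N → amide (the N is not a separate amine).

amide, amine, arene, carboxylic acid, ester, ether, ketone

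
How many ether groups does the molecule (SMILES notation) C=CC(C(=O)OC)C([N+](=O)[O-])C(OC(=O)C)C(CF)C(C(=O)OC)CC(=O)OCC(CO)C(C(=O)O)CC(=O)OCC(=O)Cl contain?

Reading the structure from left to right:
  CH2=CH: C=C double bond → alkene.
  CH(COOCH3): pendant –COOCH3: carbonyl C bonded to C and –OCH3 → ester.
  CH(NO2): –NO2 on an sp³ carbon → nitro (the N=O is not a carbonyl).
  CH(OCOCH3): pendant –OC(=O)CH3: an acyloxy group → ester.
  CH(CH2F): pendant –CH2X: halogen on sp³ carbon → alkyl halide.
  CH(COOCH3): pendant –COOCH3: carbonyl C bonded to C and –OCH3 → ester.
  CH2COOCH2: –C(=O)–O–C with C on the carbonyl side → ester.
  CH(CH2OH): pendant –CH2OH on an sp³ backbone C → alcohol.
  CH(COOH): pendant –COOH: carbonyl C bonded to C and –OH → carboxylic acid.
  CH2COOCH2: –C(=O)–O–C with C on the carbonyl side → ester.
  COCl: –C(=O)Cl: carbonyl C bonded to C and to a halogen → acyl halide (not alkyl halide).
No segment is a ether: CH(COOCH3) is ester, not ether; CH(OCOCH3) is ester, not ether; CH(COOCH3) is ester, not ether. → 0.

0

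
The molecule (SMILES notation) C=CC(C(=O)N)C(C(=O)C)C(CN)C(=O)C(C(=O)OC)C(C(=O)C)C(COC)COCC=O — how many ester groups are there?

1

C=C double bond → alkene.
pendant –CONH2: carbonyl C bonded to C and N → amide.
pendant –COCH3: carbonyl C bonded to two carbons → ketone.
pendant –CH2NH2: N on sp³ C, no adjacent C=O → amine.
–C(=O)– with carbon on both sides → ketone.
pendant –COOCH3: carbonyl C bonded to C and –OCH3 → ester.
pendant –COCH3: carbonyl C bonded to two carbons → ketone.
pendant –CH2OCH3: C–O–C linkage → ether.
C–O–C with sp³ carbons on both sides and no adjacent C=O → ether.
terminal –CHO: carbonyl C bonded to H and C → aldehyde.
Ester appears at: CH(COOCH3) → 1.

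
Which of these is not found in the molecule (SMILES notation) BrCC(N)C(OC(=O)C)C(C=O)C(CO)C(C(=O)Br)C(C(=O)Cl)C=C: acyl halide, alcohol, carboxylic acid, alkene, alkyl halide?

alcohol: present (CH(CH2OH) — pendant –CH2OH on an sp³ backbone C → alcohol).
alkene: present (CH=CH2 — C=C double bond → alkene).
alkyl halide: present (BrCH2 — halogen on an sp³ carbon → alkyl halide).
acyl halide: present (CH(COBr) — pendant –C(=O)X: carbonyl C bonded to C and halogen → acyl halide).
carboxylic acid: absent. In CH(OCOCH3), the acyl oxygen is bonded to carbon (–O–C), not to H, so this is an ester.

carboxylic acid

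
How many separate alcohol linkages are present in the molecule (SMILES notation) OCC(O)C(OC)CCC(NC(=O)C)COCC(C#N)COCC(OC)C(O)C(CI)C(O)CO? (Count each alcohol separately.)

5

Working along the chain:
  HOCH2: HO– on an sp³ carbon → alcohol.
  CH(OH): –OH on an sp³ carbon → alcohol (secondary).
  CH(OCH3): pendant –OCH3: C–O–C with sp³ C, no adjacent C=O → ether.
  CH(NHCOCH3): pendant –NHC(=O)CH3: N bonded to a carbonyl → amide (not amine).
  CH2OCH2: C–O–C with sp³ carbons on both sides and no adjacent C=O → ether.
  CH(CN): pendant –C≡N: nitrile.
  CH2OCH2: C–O–C with sp³ carbons on both sides and no adjacent C=O → ether.
  CH(OCH3): pendant –OCH3: C–O–C with sp³ C, no adjacent C=O → ether.
  CH(OH): –OH on an sp³ carbon → alcohol (secondary).
  CH(CH2I): pendant –CH2X: halogen on sp³ carbon → alkyl halide.
  CH(OH): –OH on an sp³ carbon → alcohol (secondary).
  CH2OH: –OH on an sp³ carbon → alcohol.
Alcohol appears at: HOCH2, CH(OH), CH(OH), CH(OH), CH2OH → 5.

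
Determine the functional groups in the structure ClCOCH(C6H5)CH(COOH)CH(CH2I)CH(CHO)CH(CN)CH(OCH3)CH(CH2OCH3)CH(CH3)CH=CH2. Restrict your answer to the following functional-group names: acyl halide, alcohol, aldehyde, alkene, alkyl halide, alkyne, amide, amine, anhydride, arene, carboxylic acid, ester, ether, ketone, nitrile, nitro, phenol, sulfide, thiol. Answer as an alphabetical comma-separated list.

acyl halide, aldehyde, alkene, alkyl halide, arene, carboxylic acid, ether, nitrile

Working along the chain:
  ClCO: –C(=O)Cl: carbonyl C bonded to C and to a halogen → acyl halide (not alkyl halide).
  CH(C6H5): pendant –C6H5: benzene ring → arene.
  CH(COOH): pendant –COOH: carbonyl C bonded to C and –OH → carboxylic acid.
  CH(CH2I): pendant –CH2X: halogen on sp³ carbon → alkyl halide.
  CH(CHO): pendant –CHO: carbonyl C bonded to C and H → aldehyde.
  CH(CN): pendant –C≡N: nitrile.
  CH(OCH3): pendant –OCH3: C–O–C with sp³ C, no adjacent C=O → ether.
  CH(CH2OCH3): pendant –CH2OCH3: C–O–C linkage → ether.
  CH=CH2: C=C double bond → alkene.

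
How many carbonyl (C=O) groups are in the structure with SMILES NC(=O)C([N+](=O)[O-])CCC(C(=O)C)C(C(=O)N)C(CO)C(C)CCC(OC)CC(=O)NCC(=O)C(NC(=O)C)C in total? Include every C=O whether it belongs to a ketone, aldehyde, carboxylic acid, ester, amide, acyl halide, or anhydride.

H2NCO: amide, 1 C=O (running total 1).
CH(COCH3): ketone, 1 C=O (running total 2).
CH(CONH2): amide, 1 C=O (running total 3).
CH2CONHCH2: amide, 1 C=O (running total 4).
CO: ketone, 1 C=O (running total 5).
CH(NHCOCH3): amide, 1 C=O (running total 6).

6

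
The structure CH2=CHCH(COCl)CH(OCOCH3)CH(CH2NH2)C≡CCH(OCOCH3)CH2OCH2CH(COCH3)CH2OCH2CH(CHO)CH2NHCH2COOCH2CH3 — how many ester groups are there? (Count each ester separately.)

Reading the structure from left to right:
  CH2=CH: C=C double bond → alkene.
  CH(COCl): pendant –C(=O)X: carbonyl C bonded to C and halogen → acyl halide.
  CH(OCOCH3): pendant –OC(=O)CH3: an acyloxy group → ester.
  CH(CH2NH2): pendant –CH2NH2: N on sp³ C, no adjacent C=O → amine.
  C≡C: C≡C triple bond → alkyne.
  CH(OCOCH3): pendant –OC(=O)CH3: an acyloxy group → ester.
  CH2OCH2: C–O–C with sp³ carbons on both sides and no adjacent C=O → ether.
  CH(COCH3): pendant –COCH3: carbonyl C bonded to two carbons → ketone.
  CH2OCH2: C–O–C with sp³ carbons on both sides and no adjacent C=O → ether.
  CH(CHO): pendant –CHO: carbonyl C bonded to C and H → aldehyde.
  CH2NHCH2: C–N–C with sp³ carbons and no adjacent C=O → amine (secondary).
  COOCH2CH3: –C(=O)OCH2CH3: carbonyl C bonded to C and to –OEt → ester.
Ester appears at: CH(OCOCH3), CH(OCOCH3), COOCH2CH3 → 3.

3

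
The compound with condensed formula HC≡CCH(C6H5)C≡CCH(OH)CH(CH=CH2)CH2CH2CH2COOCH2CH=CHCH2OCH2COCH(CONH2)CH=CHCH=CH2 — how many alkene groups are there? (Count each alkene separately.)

4

Taking each segment in turn:
  HC≡C: C≡C triple bond → alkyne.
  CH(C6H5): pendant –C6H5: benzene ring → arene.
  C≡C: C≡C triple bond → alkyne.
  CH(OH): –OH on an sp³ carbon → alcohol (secondary).
  CH(CH=CH2): pendant –CH=CH2: C=C double bond → alkene.
  CH2COOCH2: –C(=O)–O–C with C on the carbonyl side → ester.
  CH=CH: C=C double bond → alkene.
  CH2OCH2: C–O–C with sp³ carbons on both sides and no adjacent C=O → ether.
  CO: –C(=O)– with carbon on both sides → ketone.
  CH(CONH2): pendant –CONH2: carbonyl C bonded to C and N → amide.
  CH=CH: C=C double bond → alkene.
  CH=CH2: C=C double bond → alkene.
Alkene appears at: CH(CH=CH2), CH=CH, CH=CH, CH=CH2 → 4.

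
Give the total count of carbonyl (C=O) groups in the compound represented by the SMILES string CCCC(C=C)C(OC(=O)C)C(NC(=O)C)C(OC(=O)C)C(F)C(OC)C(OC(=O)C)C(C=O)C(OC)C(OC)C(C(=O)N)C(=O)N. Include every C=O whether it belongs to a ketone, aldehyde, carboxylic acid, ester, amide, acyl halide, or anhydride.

CH(OCOCH3): ester, 1 C=O (running total 1).
CH(NHCOCH3): amide, 1 C=O (running total 2).
CH(OCOCH3): ester, 1 C=O (running total 3).
CH(OCOCH3): ester, 1 C=O (running total 4).
CH(CHO): aldehyde, 1 C=O (running total 5).
CH(CONH2): amide, 1 C=O (running total 6).
CONH2: amide, 1 C=O (running total 7).

7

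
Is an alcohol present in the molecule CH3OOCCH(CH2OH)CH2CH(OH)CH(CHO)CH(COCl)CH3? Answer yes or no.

yes

CH3O–C(=O)–: carbonyl C bonded to C and to –OCH3 → ester (not ketone + ether).
pendant –CH2OH on an sp³ backbone C → alcohol.
–OH on an sp³ carbon → alcohol (secondary).
pendant –CHO: carbonyl C bonded to C and H → aldehyde.
pendant –C(=O)X: carbonyl C bonded to C and halogen → acyl halide.
The CH(CH2OH) segment supplies the alcohol: pendant –CH2OH on an sp³ backbone C → alcohol.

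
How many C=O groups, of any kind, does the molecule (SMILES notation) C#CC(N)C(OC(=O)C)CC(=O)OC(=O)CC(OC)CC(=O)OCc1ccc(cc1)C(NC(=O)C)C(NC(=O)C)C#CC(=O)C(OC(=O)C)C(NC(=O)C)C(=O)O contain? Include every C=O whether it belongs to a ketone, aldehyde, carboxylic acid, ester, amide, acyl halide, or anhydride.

CH(OCOCH3): ester, 1 C=O (running total 1).
CH2CO-O-COCH2: anhydride, 2 C=O (running total 3).
CH2COOCH2: ester, 1 C=O (running total 4).
CH(NHCOCH3): amide, 1 C=O (running total 5).
CH(NHCOCH3): amide, 1 C=O (running total 6).
CO: ketone, 1 C=O (running total 7).
CH(OCOCH3): ester, 1 C=O (running total 8).
CH(NHCOCH3): amide, 1 C=O (running total 9).
COOH: carboxylic acid, 1 C=O (running total 10).

10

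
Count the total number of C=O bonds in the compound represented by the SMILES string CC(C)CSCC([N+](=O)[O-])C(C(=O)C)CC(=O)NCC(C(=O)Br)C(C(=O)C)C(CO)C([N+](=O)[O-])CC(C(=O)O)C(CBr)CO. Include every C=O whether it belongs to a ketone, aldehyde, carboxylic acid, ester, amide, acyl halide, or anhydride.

CH(COCH3): ketone, 1 C=O (running total 1).
CH2CONHCH2: amide, 1 C=O (running total 2).
CH(COBr): acyl halide, 1 C=O (running total 3).
CH(COCH3): ketone, 1 C=O (running total 4).
CH(COOH): carboxylic acid, 1 C=O (running total 5).

5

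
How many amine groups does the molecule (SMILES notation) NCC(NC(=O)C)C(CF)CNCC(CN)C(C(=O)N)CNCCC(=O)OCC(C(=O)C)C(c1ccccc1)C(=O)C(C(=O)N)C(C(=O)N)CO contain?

Reading the structure from left to right:
  H2NCH2: –NH2 on an sp³ carbon with no adjacent C=O → amine.
  CH(NHCOCH3): pendant –NHC(=O)CH3: N bonded to a carbonyl → amide (not amine).
  CH(CH2F): pendant –CH2X: halogen on sp³ carbon → alkyl halide.
  CH2NHCH2: C–N–C with sp³ carbons and no adjacent C=O → amine (secondary).
  CH(CH2NH2): pendant –CH2NH2: N on sp³ C, no adjacent C=O → amine.
  CH(CONH2): pendant –CONH2: carbonyl C bonded to C and N → amide.
  CH2NHCH2: C–N–C with sp³ carbons and no adjacent C=O → amine (secondary).
  CH2COOCH2: –C(=O)–O–C with C on the carbonyl side → ester.
  CH(COCH3): pendant –COCH3: carbonyl C bonded to two carbons → ketone.
  CH(C6H5): pendant –C6H5: benzene ring → arene.
  CO: –C(=O)– with carbon on both sides → ketone.
  CH(CONH2): pendant –CONH2: carbonyl C bonded to C and N → amide.
  CH(CONH2): pendant –CONH2: carbonyl C bonded to C and N → amide.
  CH2OH: –OH on an sp³ carbon → alcohol.
Amine appears at: H2NCH2, CH2NHCH2, CH(CH2NH2), CH2NHCH2 → 4.

4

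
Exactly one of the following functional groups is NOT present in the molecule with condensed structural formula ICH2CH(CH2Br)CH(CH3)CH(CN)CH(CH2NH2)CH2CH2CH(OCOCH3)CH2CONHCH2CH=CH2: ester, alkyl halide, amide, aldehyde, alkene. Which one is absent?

ester: present (CH(OCOCH3) — pendant –OC(=O)CH3: an acyloxy group → ester).
amide: present (CH2CONHCH2 — –C(=O)–N– linkage → amide (the N is not an amine)).
alkyl halide: present (ICH2 — halogen on an sp³ carbon → alkyl halide).
alkene: present (CH=CH2 — C=C double bond → alkene).
aldehyde: no segment matches this pattern.

aldehyde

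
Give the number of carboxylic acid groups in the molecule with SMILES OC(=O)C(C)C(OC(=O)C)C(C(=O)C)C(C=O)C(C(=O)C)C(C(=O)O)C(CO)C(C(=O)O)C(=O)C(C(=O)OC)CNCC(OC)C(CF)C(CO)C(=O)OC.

3

Working along the chain:
  HOOC: –COOH: carbonyl C bonded to –OH and C → carboxylic acid (the –OH is not a separate alcohol).
  CH(OCOCH3): pendant –OC(=O)CH3: an acyloxy group → ester.
  CH(COCH3): pendant –COCH3: carbonyl C bonded to two carbons → ketone.
  CH(CHO): pendant –CHO: carbonyl C bonded to C and H → aldehyde.
  CH(COCH3): pendant –COCH3: carbonyl C bonded to two carbons → ketone.
  CH(COOH): pendant –COOH: carbonyl C bonded to C and –OH → carboxylic acid.
  CH(CH2OH): pendant –CH2OH on an sp³ backbone C → alcohol.
  CH(COOH): pendant –COOH: carbonyl C bonded to C and –OH → carboxylic acid.
  CO: –C(=O)– with carbon on both sides → ketone.
  CH(COOCH3): pendant –COOCH3: carbonyl C bonded to C and –OCH3 → ester.
  CH2NHCH2: C–N–C with sp³ carbons and no adjacent C=O → amine (secondary).
  CH(OCH3): pendant –OCH3: C–O–C with sp³ C, no adjacent C=O → ether.
  CH(CH2F): pendant –CH2X: halogen on sp³ carbon → alkyl halide.
  CH(CH2OH): pendant –CH2OH on an sp³ backbone C → alcohol.
  COOCH3: –C(=O)OCH3: carbonyl C bonded to C and to –OCH3 → ester (not ketone + ether).
Carboxylic acid appears at: HOOC, CH(COOH), CH(COOH) → 3.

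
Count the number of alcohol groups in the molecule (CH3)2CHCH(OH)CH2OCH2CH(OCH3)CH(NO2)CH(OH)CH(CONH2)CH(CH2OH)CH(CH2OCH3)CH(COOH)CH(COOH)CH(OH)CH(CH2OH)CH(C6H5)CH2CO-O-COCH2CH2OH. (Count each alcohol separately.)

Taking each segment in turn:
  CH(OH): –OH on an sp³ carbon → alcohol (secondary).
  CH2OCH2: C–O–C with sp³ carbons on both sides and no adjacent C=O → ether.
  CH(OCH3): pendant –OCH3: C–O–C with sp³ C, no adjacent C=O → ether.
  CH(NO2): –NO2 on an sp³ carbon → nitro (the N=O is not a carbonyl).
  CH(OH): –OH on an sp³ carbon → alcohol (secondary).
  CH(CONH2): pendant –CONH2: carbonyl C bonded to C and N → amide.
  CH(CH2OH): pendant –CH2OH on an sp³ backbone C → alcohol.
  CH(CH2OCH3): pendant –CH2OCH3: C–O–C linkage → ether.
  CH(COOH): pendant –COOH: carbonyl C bonded to C and –OH → carboxylic acid.
  CH(COOH): pendant –COOH: carbonyl C bonded to C and –OH → carboxylic acid.
  CH(OH): –OH on an sp³ carbon → alcohol (secondary).
  CH(CH2OH): pendant –CH2OH on an sp³ backbone C → alcohol.
  CH(C6H5): pendant –C6H5: benzene ring → arene.
  CH2CO-O-COCH2: two acyl groups sharing one oxygen, –C(=O)–O–C(=O)– → anhydride.
  CH2OH: –OH on an sp³ carbon → alcohol.
Alcohol appears at: CH(OH), CH(OH), CH(CH2OH), CH(OH), CH(CH2OH), CH2OH → 6.

6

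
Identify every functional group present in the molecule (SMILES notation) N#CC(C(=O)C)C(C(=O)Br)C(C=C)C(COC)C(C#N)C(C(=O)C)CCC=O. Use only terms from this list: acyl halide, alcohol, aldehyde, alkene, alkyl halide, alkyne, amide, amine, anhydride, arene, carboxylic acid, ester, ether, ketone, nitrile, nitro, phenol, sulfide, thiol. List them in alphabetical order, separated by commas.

acyl halide, aldehyde, alkene, ether, ketone, nitrile

Taking each segment in turn:
  N≡C: N≡C–: carbon triple-bonded to nitrogen → nitrile.
  CH(COCH3): pendant –COCH3: carbonyl C bonded to two carbons → ketone.
  CH(COBr): pendant –C(=O)X: carbonyl C bonded to C and halogen → acyl halide.
  CH(CH=CH2): pendant –CH=CH2: C=C double bond → alkene.
  CH(CH2OCH3): pendant –CH2OCH3: C–O–C linkage → ether.
  CH(CN): pendant –C≡N: nitrile.
  CH(COCH3): pendant –COCH3: carbonyl C bonded to two carbons → ketone.
  CHO: terminal –CHO: carbonyl C bonded to H and C → aldehyde.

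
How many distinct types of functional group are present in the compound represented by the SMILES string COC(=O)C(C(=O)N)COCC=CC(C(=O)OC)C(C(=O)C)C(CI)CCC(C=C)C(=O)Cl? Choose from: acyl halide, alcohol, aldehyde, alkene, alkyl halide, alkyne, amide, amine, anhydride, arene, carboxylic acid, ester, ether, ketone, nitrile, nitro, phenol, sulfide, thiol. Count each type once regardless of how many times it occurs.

Taking each segment in turn:
  CH3OOC: CH3O–C(=O)–: carbonyl C bonded to C and to –OCH3 → ester (not ketone + ether).
  CH(CONH2): pendant –CONH2: carbonyl C bonded to C and N → amide.
  CH2OCH2: C–O–C with sp³ carbons on both sides and no adjacent C=O → ether.
  CH=CH: C=C double bond → alkene.
  CH(COOCH3): pendant –COOCH3: carbonyl C bonded to C and –OCH3 → ester.
  CH(COCH3): pendant –COCH3: carbonyl C bonded to two carbons → ketone.
  CH(CH2I): pendant –CH2X: halogen on sp³ carbon → alkyl halide.
  CH(CH=CH2): pendant –CH=CH2: C=C double bond → alkene.
  COCl: –C(=O)Cl: carbonyl C bonded to C and to a halogen → acyl halide (not alkyl halide).
Distinct types present: acyl halide, alkene, alkyl halide, amide, ester, ether, ketone.

7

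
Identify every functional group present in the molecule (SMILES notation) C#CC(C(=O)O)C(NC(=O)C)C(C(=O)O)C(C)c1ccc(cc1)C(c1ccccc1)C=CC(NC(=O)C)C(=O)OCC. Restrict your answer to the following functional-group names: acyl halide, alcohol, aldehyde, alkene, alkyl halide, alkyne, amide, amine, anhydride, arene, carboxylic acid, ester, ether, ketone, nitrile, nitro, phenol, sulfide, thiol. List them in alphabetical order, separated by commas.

Taking each segment in turn:
  HC≡C: C≡C triple bond → alkyne.
  CH(COOH): pendant –COOH: carbonyl C bonded to C and –OH → carboxylic acid.
  CH(NHCOCH3): pendant –NHC(=O)CH3: N bonded to a carbonyl → amide (not amine).
  CH(COOH): pendant –COOH: carbonyl C bonded to C and –OH → carboxylic acid.
  C6H4: para-disubstituted benzene ring → arene.
  CH(C6H5): pendant –C6H5: benzene ring → arene.
  CH=CH: C=C double bond → alkene.
  CH(NHCOCH3): pendant –NHC(=O)CH3: N bonded to a carbonyl → amide (not amine).
  COOCH2CH3: –C(=O)OCH2CH3: carbonyl C bonded to C and to –OEt → ester.

alkene, alkyne, amide, arene, carboxylic acid, ester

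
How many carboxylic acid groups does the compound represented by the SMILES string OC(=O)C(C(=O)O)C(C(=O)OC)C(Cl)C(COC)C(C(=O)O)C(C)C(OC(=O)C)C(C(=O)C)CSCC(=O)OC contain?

Working along the chain:
  HOOC: –COOH: carbonyl C bonded to –OH and C → carboxylic acid (the –OH is not a separate alcohol).
  CH(COOH): pendant –COOH: carbonyl C bonded to C and –OH → carboxylic acid.
  CH(COOCH3): pendant –COOCH3: carbonyl C bonded to C and –OCH3 → ester.
  CH(Cl): halogen on an sp³ carbon → alkyl halide.
  CH(CH2OCH3): pendant –CH2OCH3: C–O–C linkage → ether.
  CH(COOH): pendant –COOH: carbonyl C bonded to C and –OH → carboxylic acid.
  CH(OCOCH3): pendant –OC(=O)CH3: an acyloxy group → ester.
  CH(COCH3): pendant –COCH3: carbonyl C bonded to two carbons → ketone.
  CH2SCH2: C–S–C linkage → sulfide (thioether).
  COOCH3: –C(=O)OCH3: carbonyl C bonded to C and to –OCH3 → ester (not ketone + ether).
Carboxylic acid appears at: HOOC, CH(COOH), CH(COOH) → 3.

3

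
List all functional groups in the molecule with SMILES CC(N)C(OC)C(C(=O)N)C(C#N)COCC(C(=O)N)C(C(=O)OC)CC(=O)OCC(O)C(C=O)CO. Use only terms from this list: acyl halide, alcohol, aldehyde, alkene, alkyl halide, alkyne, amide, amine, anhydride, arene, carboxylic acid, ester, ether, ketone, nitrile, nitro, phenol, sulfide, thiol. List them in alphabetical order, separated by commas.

Reading the structure from left to right:
  CH(NH2): –NH2 on an sp³ carbon with no adjacent C=O → amine.
  CH(OCH3): pendant –OCH3: C–O–C with sp³ C, no adjacent C=O → ether.
  CH(CONH2): pendant –CONH2: carbonyl C bonded to C and N → amide.
  CH(CN): pendant –C≡N: nitrile.
  CH2OCH2: C–O–C with sp³ carbons on both sides and no adjacent C=O → ether.
  CH(CONH2): pendant –CONH2: carbonyl C bonded to C and N → amide.
  CH(COOCH3): pendant –COOCH3: carbonyl C bonded to C and –OCH3 → ester.
  CH2COOCH2: –C(=O)–O–C with C on the carbonyl side → ester.
  CH(OH): –OH on an sp³ carbon → alcohol (secondary).
  CH(CHO): pendant –CHO: carbonyl C bonded to C and H → aldehyde.
  CH2OH: –OH on an sp³ carbon → alcohol.

alcohol, aldehyde, amide, amine, ester, ether, nitrile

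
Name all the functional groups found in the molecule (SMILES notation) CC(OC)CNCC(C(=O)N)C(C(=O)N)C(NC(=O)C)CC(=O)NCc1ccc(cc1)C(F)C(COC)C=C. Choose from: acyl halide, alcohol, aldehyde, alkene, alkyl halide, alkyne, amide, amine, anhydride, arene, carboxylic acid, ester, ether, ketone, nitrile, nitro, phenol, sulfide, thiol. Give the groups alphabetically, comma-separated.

pendant –OCH3: C–O–C with sp³ C, no adjacent C=O → ether.
C–N–C with sp³ carbons and no adjacent C=O → amine (secondary).
pendant –CONH2: carbonyl C bonded to C and N → amide.
pendant –CONH2: carbonyl C bonded to C and N → amide.
pendant –NHC(=O)CH3: N bonded to a carbonyl → amide (not amine).
–C(=O)–N– linkage → amide (the N is not an amine).
para-disubstituted benzene ring → arene.
halogen on an sp³ carbon → alkyl halide.
pendant –CH2OCH3: C–O–C linkage → ether.
C=C double bond → alkene.

alkene, alkyl halide, amide, amine, arene, ether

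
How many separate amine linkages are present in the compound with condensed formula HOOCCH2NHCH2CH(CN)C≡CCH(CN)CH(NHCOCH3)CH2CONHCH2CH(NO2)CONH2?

Taking each segment in turn:
  HOOC: –COOH: carbonyl C bonded to –OH and C → carboxylic acid (the –OH is not a separate alcohol).
  CH2NHCH2: C–N–C with sp³ carbons and no adjacent C=O → amine (secondary).
  CH(CN): pendant –C≡N: nitrile.
  C≡C: C≡C triple bond → alkyne.
  CH(CN): pendant –C≡N: nitrile.
  CH(NHCOCH3): pendant –NHC(=O)CH3: N bonded to a carbonyl → amide (not amine).
  CH2CONHCH2: –C(=O)–N– linkage → amide (the N is not an amine).
  CH(NO2): –NO2 on an sp³ carbon → nitro (the N=O is not a carbonyl).
  CONH2: –C(=O)NH2: carbonyl C bonded to C and to N → amide (the N is not a separate amine).
Amine appears at: CH2NHCH2 → 1.

1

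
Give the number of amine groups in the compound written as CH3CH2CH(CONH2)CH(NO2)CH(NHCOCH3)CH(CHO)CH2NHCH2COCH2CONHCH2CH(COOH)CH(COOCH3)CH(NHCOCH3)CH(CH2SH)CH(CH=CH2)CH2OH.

1

pendant –CONH2: carbonyl C bonded to C and N → amide.
–NO2 on an sp³ carbon → nitro (the N=O is not a carbonyl).
pendant –NHC(=O)CH3: N bonded to a carbonyl → amide (not amine).
pendant –CHO: carbonyl C bonded to C and H → aldehyde.
C–N–C with sp³ carbons and no adjacent C=O → amine (secondary).
–C(=O)– with carbon on both sides → ketone.
–C(=O)–N– linkage → amide (the N is not an amine).
pendant –COOH: carbonyl C bonded to C and –OH → carboxylic acid.
pendant –COOCH3: carbonyl C bonded to C and –OCH3 → ester.
pendant –NHC(=O)CH3: N bonded to a carbonyl → amide (not amine).
pendant –CH2SH → thiol.
pendant –CH=CH2: C=C double bond → alkene.
–OH on an sp³ carbon → alcohol.
Amine appears at: CH2NHCH2 → 1.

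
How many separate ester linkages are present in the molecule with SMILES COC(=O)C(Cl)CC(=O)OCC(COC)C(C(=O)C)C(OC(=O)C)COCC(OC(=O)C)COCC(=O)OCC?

CH3O–C(=O)–: carbonyl C bonded to C and to –OCH3 → ester (not ketone + ether).
halogen on an sp³ carbon → alkyl halide.
–C(=O)–O–C with C on the carbonyl side → ester.
pendant –CH2OCH3: C–O–C linkage → ether.
pendant –COCH3: carbonyl C bonded to two carbons → ketone.
pendant –OC(=O)CH3: an acyloxy group → ester.
C–O–C with sp³ carbons on both sides and no adjacent C=O → ether.
pendant –OC(=O)CH3: an acyloxy group → ester.
C–O–C with sp³ carbons on both sides and no adjacent C=O → ether.
–C(=O)OCH2CH3: carbonyl C bonded to C and to –OEt → ester.
Ester appears at: CH3OOC, CH2COOCH2, CH(OCOCH3), CH(OCOCH3), COOCH2CH3 → 5.

5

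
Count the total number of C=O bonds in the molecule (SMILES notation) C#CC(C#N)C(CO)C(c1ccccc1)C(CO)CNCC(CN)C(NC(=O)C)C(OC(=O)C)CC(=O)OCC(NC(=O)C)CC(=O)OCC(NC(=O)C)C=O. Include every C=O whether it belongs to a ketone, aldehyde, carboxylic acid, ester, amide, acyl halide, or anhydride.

CH(NHCOCH3): amide, 1 C=O (running total 1).
CH(OCOCH3): ester, 1 C=O (running total 2).
CH2COOCH2: ester, 1 C=O (running total 3).
CH(NHCOCH3): amide, 1 C=O (running total 4).
CH2COOCH2: ester, 1 C=O (running total 5).
CH(NHCOCH3): amide, 1 C=O (running total 6).
CHO: aldehyde, 1 C=O (running total 7).

7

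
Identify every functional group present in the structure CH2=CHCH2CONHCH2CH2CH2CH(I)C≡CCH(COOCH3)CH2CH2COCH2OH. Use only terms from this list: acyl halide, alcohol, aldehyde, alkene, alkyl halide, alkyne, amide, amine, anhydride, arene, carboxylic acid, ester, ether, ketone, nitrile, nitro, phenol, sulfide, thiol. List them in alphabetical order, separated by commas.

C=C double bond → alkene.
–C(=O)–N– linkage → amide (the N is not an amine).
halogen on an sp³ carbon → alkyl halide.
C≡C triple bond → alkyne.
pendant –COOCH3: carbonyl C bonded to C and –OCH3 → ester.
–C(=O)– with carbon on both sides → ketone.
–OH on an sp³ carbon → alcohol.

alcohol, alkene, alkyl halide, alkyne, amide, ester, ketone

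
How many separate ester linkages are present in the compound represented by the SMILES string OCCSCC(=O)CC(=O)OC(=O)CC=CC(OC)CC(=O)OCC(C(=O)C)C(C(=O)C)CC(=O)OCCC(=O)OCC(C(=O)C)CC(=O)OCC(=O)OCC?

5

Reading the structure from left to right:
  HOCH2: HO– on an sp³ carbon → alcohol.
  CH2SCH2: C–S–C linkage → sulfide (thioether).
  CO: –C(=O)– with carbon on both sides → ketone.
  CH2CO-O-COCH2: two acyl groups sharing one oxygen, –C(=O)–O–C(=O)– → anhydride.
  CH=CH: C=C double bond → alkene.
  CH(OCH3): pendant –OCH3: C–O–C with sp³ C, no adjacent C=O → ether.
  CH2COOCH2: –C(=O)–O–C with C on the carbonyl side → ester.
  CH(COCH3): pendant –COCH3: carbonyl C bonded to two carbons → ketone.
  CH(COCH3): pendant –COCH3: carbonyl C bonded to two carbons → ketone.
  CH2COOCH2: –C(=O)–O–C with C on the carbonyl side → ester.
  CH2COOCH2: –C(=O)–O–C with C on the carbonyl side → ester.
  CH(COCH3): pendant –COCH3: carbonyl C bonded to two carbons → ketone.
  CH2COOCH2: –C(=O)–O–C with C on the carbonyl side → ester.
  COOCH2CH3: –C(=O)OCH2CH3: carbonyl C bonded to C and to –OEt → ester.
Ester appears at: CH2COOCH2, CH2COOCH2, CH2COOCH2, CH2COOCH2, COOCH2CH3 → 5.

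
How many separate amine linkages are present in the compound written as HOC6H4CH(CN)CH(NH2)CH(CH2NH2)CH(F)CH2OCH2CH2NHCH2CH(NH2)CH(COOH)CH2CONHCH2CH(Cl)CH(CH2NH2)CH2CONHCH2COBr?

–OH attached directly to an aromatic ring → phenol (not alcohol); the ring itself is an arene.
pendant –C≡N: nitrile.
–NH2 on an sp³ carbon with no adjacent C=O → amine.
pendant –CH2NH2: N on sp³ C, no adjacent C=O → amine.
halogen on an sp³ carbon → alkyl halide.
C–O–C with sp³ carbons on both sides and no adjacent C=O → ether.
C–N–C with sp³ carbons and no adjacent C=O → amine (secondary).
–NH2 on an sp³ carbon with no adjacent C=O → amine.
pendant –COOH: carbonyl C bonded to C and –OH → carboxylic acid.
–C(=O)–N– linkage → amide (the N is not an amine).
halogen on an sp³ carbon → alkyl halide.
pendant –CH2NH2: N on sp³ C, no adjacent C=O → amine.
–C(=O)–N– linkage → amide (the N is not an amine).
–C(=O)Br: carbonyl C bonded to C and to a halogen → acyl halide (not alkyl halide).
Amine appears at: CH(NH2), CH(CH2NH2), CH2NHCH2, CH(NH2), CH(CH2NH2) → 5.

5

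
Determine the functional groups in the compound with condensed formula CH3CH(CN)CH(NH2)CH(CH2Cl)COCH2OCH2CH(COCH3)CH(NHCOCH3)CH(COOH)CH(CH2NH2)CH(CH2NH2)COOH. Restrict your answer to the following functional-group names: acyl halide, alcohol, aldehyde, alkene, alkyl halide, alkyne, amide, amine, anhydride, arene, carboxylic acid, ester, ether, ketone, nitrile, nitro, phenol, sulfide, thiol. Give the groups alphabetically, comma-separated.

Taking each segment in turn:
  CH(CN): pendant –C≡N: nitrile.
  CH(NH2): –NH2 on an sp³ carbon with no adjacent C=O → amine.
  CH(CH2Cl): pendant –CH2X: halogen on sp³ carbon → alkyl halide.
  CO: –C(=O)– with carbon on both sides → ketone.
  CH2OCH2: C–O–C with sp³ carbons on both sides and no adjacent C=O → ether.
  CH(COCH3): pendant –COCH3: carbonyl C bonded to two carbons → ketone.
  CH(NHCOCH3): pendant –NHC(=O)CH3: N bonded to a carbonyl → amide (not amine).
  CH(COOH): pendant –COOH: carbonyl C bonded to C and –OH → carboxylic acid.
  CH(CH2NH2): pendant –CH2NH2: N on sp³ C, no adjacent C=O → amine.
  CH(CH2NH2): pendant –CH2NH2: N on sp³ C, no adjacent C=O → amine.
  COOH: –COOH: carbonyl C bonded to –OH and C → carboxylic acid (the –OH is not a separate alcohol).

alkyl halide, amide, amine, carboxylic acid, ether, ketone, nitrile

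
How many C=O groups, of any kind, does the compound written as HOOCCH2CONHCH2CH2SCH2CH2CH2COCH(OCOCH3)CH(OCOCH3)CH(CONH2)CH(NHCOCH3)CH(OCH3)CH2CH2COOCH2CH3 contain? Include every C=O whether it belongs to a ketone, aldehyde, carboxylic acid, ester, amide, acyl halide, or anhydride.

8

HOOC: carboxylic acid, 1 C=O (running total 1).
CH2CONHCH2: amide, 1 C=O (running total 2).
CO: ketone, 1 C=O (running total 3).
CH(OCOCH3): ester, 1 C=O (running total 4).
CH(OCOCH3): ester, 1 C=O (running total 5).
CH(CONH2): amide, 1 C=O (running total 6).
CH(NHCOCH3): amide, 1 C=O (running total 7).
COOCH2CH3: ester, 1 C=O (running total 8).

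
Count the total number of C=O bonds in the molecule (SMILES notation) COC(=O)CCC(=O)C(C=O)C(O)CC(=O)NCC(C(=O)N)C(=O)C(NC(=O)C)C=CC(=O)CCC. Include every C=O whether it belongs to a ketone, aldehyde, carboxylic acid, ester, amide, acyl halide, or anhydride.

CH3OOC: ester, 1 C=O (running total 1).
CO: ketone, 1 C=O (running total 2).
CH(CHO): aldehyde, 1 C=O (running total 3).
CH2CONHCH2: amide, 1 C=O (running total 4).
CH(CONH2): amide, 1 C=O (running total 5).
CO: ketone, 1 C=O (running total 6).
CH(NHCOCH3): amide, 1 C=O (running total 7).
CO: ketone, 1 C=O (running total 8).

8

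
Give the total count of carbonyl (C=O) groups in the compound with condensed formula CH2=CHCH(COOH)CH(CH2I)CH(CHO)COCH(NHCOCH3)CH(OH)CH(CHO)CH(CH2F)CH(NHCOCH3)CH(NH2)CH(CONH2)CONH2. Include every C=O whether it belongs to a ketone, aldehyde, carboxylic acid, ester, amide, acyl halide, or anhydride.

CH(COOH): carboxylic acid, 1 C=O (running total 1).
CH(CHO): aldehyde, 1 C=O (running total 2).
CO: ketone, 1 C=O (running total 3).
CH(NHCOCH3): amide, 1 C=O (running total 4).
CH(CHO): aldehyde, 1 C=O (running total 5).
CH(NHCOCH3): amide, 1 C=O (running total 6).
CH(CONH2): amide, 1 C=O (running total 7).
CONH2: amide, 1 C=O (running total 8).

8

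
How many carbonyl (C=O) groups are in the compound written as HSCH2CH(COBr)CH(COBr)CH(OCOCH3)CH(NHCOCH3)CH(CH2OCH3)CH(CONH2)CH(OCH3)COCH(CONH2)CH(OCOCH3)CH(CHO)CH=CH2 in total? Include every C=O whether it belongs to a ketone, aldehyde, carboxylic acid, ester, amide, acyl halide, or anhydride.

CH(COBr): acyl halide, 1 C=O (running total 1).
CH(COBr): acyl halide, 1 C=O (running total 2).
CH(OCOCH3): ester, 1 C=O (running total 3).
CH(NHCOCH3): amide, 1 C=O (running total 4).
CH(CONH2): amide, 1 C=O (running total 5).
CO: ketone, 1 C=O (running total 6).
CH(CONH2): amide, 1 C=O (running total 7).
CH(OCOCH3): ester, 1 C=O (running total 8).
CH(CHO): aldehyde, 1 C=O (running total 9).

9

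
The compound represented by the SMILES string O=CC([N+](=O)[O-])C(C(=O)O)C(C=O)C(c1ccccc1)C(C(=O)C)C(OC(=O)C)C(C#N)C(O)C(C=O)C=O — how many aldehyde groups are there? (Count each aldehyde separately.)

terminal –CHO: carbonyl C bonded to H and C → aldehyde.
–NO2 on an sp³ carbon → nitro (the N=O is not a carbonyl).
pendant –COOH: carbonyl C bonded to C and –OH → carboxylic acid.
pendant –CHO: carbonyl C bonded to C and H → aldehyde.
pendant –C6H5: benzene ring → arene.
pendant –COCH3: carbonyl C bonded to two carbons → ketone.
pendant –OC(=O)CH3: an acyloxy group → ester.
pendant –C≡N: nitrile.
–OH on an sp³ carbon → alcohol (secondary).
pendant –CHO: carbonyl C bonded to C and H → aldehyde.
terminal –CHO: carbonyl C bonded to H and C → aldehyde.
Aldehyde appears at: OHC, CH(CHO), CH(CHO), CHO → 4.

4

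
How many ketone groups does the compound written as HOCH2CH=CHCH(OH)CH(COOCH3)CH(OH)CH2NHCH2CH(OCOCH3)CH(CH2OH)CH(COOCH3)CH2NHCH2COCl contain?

HO– on an sp³ carbon → alcohol.
C=C double bond → alkene.
–OH on an sp³ carbon → alcohol (secondary).
pendant –COOCH3: carbonyl C bonded to C and –OCH3 → ester.
–OH on an sp³ carbon → alcohol (secondary).
C–N–C with sp³ carbons and no adjacent C=O → amine (secondary).
pendant –OC(=O)CH3: an acyloxy group → ester.
pendant –CH2OH on an sp³ backbone C → alcohol.
pendant –COOCH3: carbonyl C bonded to C and –OCH3 → ester.
C–N–C with sp³ carbons and no adjacent C=O → amine (secondary).
–C(=O)Cl: carbonyl C bonded to C and to a halogen → acyl halide (not alkyl halide).
No segment is a ketone: CH(COOCH3) is ester, not ketone; CH(OCOCH3) is ester, not ketone; CH(COOCH3) is ester, not ketone. → 0.

0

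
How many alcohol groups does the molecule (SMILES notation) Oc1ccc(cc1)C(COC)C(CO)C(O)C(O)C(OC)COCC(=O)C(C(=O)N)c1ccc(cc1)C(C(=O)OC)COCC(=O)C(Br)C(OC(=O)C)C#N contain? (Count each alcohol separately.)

Working along the chain:
  HOC6H4: –OH attached directly to an aromatic ring → phenol (not alcohol); the ring itself is an arene.
  CH(CH2OCH3): pendant –CH2OCH3: C–O–C linkage → ether.
  CH(CH2OH): pendant –CH2OH on an sp³ backbone C → alcohol.
  CH(OH): –OH on an sp³ carbon → alcohol (secondary).
  CH(OH): –OH on an sp³ carbon → alcohol (secondary).
  CH(OCH3): pendant –OCH3: C–O–C with sp³ C, no adjacent C=O → ether.
  CH2OCH2: C–O–C with sp³ carbons on both sides and no adjacent C=O → ether.
  CO: –C(=O)– with carbon on both sides → ketone.
  CH(CONH2): pendant –CONH2: carbonyl C bonded to C and N → amide.
  C6H4: para-disubstituted benzene ring → arene.
  CH(COOCH3): pendant –COOCH3: carbonyl C bonded to C and –OCH3 → ester.
  CH2OCH2: C–O–C with sp³ carbons on both sides and no adjacent C=O → ether.
  CO: –C(=O)– with carbon on both sides → ketone.
  CH(Br): halogen on an sp³ carbon → alkyl halide.
  CH(OCOCH3): pendant –OC(=O)CH3: an acyloxy group → ester.
  CN: –C≡N: carbon triple-bonded to nitrogen → nitrile.
Alcohol appears at: CH(CH2OH), CH(OH), CH(OH) → 3.

3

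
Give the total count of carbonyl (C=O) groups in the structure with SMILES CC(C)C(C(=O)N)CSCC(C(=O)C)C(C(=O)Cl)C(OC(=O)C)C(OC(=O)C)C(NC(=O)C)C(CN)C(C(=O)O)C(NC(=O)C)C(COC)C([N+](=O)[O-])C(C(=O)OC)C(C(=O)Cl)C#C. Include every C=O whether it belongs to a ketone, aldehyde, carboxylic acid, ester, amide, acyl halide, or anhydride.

CH(CONH2): amide, 1 C=O (running total 1).
CH(COCH3): ketone, 1 C=O (running total 2).
CH(COCl): acyl halide, 1 C=O (running total 3).
CH(OCOCH3): ester, 1 C=O (running total 4).
CH(OCOCH3): ester, 1 C=O (running total 5).
CH(NHCOCH3): amide, 1 C=O (running total 6).
CH(COOH): carboxylic acid, 1 C=O (running total 7).
CH(NHCOCH3): amide, 1 C=O (running total 8).
CH(COOCH3): ester, 1 C=O (running total 9).
CH(COCl): acyl halide, 1 C=O (running total 10).

10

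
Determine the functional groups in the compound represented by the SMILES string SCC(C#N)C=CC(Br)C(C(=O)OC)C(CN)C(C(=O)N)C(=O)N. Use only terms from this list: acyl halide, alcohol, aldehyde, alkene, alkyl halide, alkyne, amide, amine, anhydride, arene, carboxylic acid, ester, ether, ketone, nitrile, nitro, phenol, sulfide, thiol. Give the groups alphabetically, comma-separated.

alkene, alkyl halide, amide, amine, ester, nitrile, thiol

Working along the chain:
  HSCH2: –SH on an sp³ carbon → thiol.
  CH(CN): pendant –C≡N: nitrile.
  CH=CH: C=C double bond → alkene.
  CH(Br): halogen on an sp³ carbon → alkyl halide.
  CH(COOCH3): pendant –COOCH3: carbonyl C bonded to C and –OCH3 → ester.
  CH(CH2NH2): pendant –CH2NH2: N on sp³ C, no adjacent C=O → amine.
  CH(CONH2): pendant –CONH2: carbonyl C bonded to C and N → amide.
  CONH2: –C(=O)NH2: carbonyl C bonded to C and to N → amide (the N is not a separate amine).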